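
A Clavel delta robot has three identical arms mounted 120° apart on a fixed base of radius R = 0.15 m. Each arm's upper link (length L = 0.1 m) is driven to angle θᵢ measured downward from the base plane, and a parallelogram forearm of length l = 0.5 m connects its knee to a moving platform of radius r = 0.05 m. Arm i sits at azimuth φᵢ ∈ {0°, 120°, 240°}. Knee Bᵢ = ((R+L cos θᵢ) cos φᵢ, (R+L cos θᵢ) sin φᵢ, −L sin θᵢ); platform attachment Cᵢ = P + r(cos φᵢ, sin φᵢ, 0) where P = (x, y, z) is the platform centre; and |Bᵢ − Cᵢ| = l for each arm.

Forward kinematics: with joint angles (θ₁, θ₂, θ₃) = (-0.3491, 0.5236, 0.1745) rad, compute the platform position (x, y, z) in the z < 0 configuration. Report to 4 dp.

φ1=0.0°: virtual centre (0.1940, 0.0000, 0.0342), radius l
φ2=120.0°: virtual centre (-0.0933, 0.1616, -0.0500), radius l
φ3=240.0°: virtual centre (-0.0992, -0.1719, -0.0174), radius l
subtract pairs → two planes through P
linear system: -0.5745x+0.3232y = -0.0015−-0.1684z; -0.5864x+-0.3438y = 0.0009−-0.1031z
det = 0.3870;  x = 0.0006+-0.2357z,  y = -0.0036+0.1021z
sphere 1 gives Az²+Bz+C=0 with A=1.0660, B=0.0220, C=-0.2114;  B²−4AC=0.9019;  roots -0.4558, 0.4351;  negative root z = -0.4558
x = 0.1080, y = -0.0501

(0.1080, -0.0501, -0.4558)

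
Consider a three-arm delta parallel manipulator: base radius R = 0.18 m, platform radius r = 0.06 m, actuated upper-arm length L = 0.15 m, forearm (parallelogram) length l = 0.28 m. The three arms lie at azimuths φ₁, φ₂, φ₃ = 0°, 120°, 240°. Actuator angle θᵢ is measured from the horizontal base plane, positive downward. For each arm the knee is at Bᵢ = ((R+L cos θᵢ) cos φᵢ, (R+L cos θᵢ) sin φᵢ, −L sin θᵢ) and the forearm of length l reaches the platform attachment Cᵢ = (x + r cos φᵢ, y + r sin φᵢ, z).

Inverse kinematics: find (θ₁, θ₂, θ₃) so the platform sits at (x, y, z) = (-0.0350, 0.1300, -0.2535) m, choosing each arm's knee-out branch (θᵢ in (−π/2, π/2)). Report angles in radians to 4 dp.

φ1=0.0° → target in arm frame (-0.0350, 0.1300)
  A=0.1550, B=-0.2535, C=(l²−L²−A²−y'²−z²)/(2L)=-0.1643
  √(A²+B²)=0.2971;  θ1 = -1.0220+2.1567 ≈ 1.1347
φ2=120.0° → target in arm frame (0.1301, -0.0347)
  A=-0.0101, B=-0.2535, C=(l²−L²−A²−y'²−z²)/(2L)=-0.0322
  θ2 = atan2(B,A) + arccos(C/0.2537) = 0.0876
φ3=240.0° → target in arm frame (-0.0951, -0.0953)
  e−x'=0.2151;  (l²−L²−(e−x')²−y'²−z²)/2L = -0.2124
  θ3 = atan2(B,A) + arccos(C/0.3325) = 1.3965

θ₁ = 1.1347, θ₂ = 0.0876, θ₃ = 1.3965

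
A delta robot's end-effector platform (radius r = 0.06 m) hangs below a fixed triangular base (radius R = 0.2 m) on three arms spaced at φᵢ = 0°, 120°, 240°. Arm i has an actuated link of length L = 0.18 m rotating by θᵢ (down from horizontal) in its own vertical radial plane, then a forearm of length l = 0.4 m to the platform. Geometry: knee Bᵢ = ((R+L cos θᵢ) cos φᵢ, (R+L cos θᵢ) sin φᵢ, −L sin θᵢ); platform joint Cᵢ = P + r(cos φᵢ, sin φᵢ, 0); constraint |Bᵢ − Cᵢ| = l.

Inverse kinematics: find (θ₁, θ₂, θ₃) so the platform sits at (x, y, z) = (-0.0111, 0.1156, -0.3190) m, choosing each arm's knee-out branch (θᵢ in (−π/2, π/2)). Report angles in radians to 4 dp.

φ1=0.0° → target in arm frame (-0.0111, 0.1156)
  A cos θ + B sin θ = C:  0.1511·cos θ + -0.3190·sin θ = -0.0288
  √(A²+B²)=0.3530;  θ1 = -1.1284+1.6524 ≈ 0.5239
arm 2 (φ=120.0°): x'=0.1057, y'=-0.0482
  e−x'=0.0343;  (l²−L²−(e−x')²−y'²−z²)/2L = 0.0620
  γ=atan2(-0.3190,0.0343)=-1.4636;  ψ=arccos(0.1934)=1.3762;  θ2=γ+ψ≈-0.0874
arm 3 (φ=240.0°): x'=-0.0946, y'=-0.0674
  e−x'=0.2346;  (l²−L²−(e−x')²−y'²−z²)/2L = -0.0937
  θ3 = atan2(B,A) + arccos(C/0.3960) = 0.8729

θ₁ = 0.5239, θ₂ = -0.0874, θ₃ = 0.8729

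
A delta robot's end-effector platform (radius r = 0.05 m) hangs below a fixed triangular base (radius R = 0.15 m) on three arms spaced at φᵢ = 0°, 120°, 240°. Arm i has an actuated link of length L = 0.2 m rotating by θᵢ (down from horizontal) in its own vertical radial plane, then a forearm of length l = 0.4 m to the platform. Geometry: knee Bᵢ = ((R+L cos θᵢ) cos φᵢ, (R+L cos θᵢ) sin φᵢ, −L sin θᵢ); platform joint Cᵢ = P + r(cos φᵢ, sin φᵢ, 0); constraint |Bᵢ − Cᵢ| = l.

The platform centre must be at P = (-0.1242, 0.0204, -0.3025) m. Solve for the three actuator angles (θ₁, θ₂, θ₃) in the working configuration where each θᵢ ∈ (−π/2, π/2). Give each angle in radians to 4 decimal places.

θ₁ = 0.7857, θ₂ = -0.0872, θ₃ = 0.0877

rotate P by −φ1: (-0.1242, 0.0204, -0.3025)
  A cos θ + B sin θ = C:  0.2242·cos θ + -0.3025·sin θ = -0.0555
  γ=atan2(-0.3025,0.2242)=-0.9330;  ψ=arccos(-0.1473)=1.7187;  θ1=γ+ψ≈0.7857
rotate P by −φ2: (0.0798, 0.0974, -0.3025)
  A cos θ + B sin θ = C:  0.0202·cos θ + -0.3025·sin θ = 0.0465
  √(A²+B²)=0.3032;  θ2 = -1.5040+1.4168 ≈ -0.0872
arm 3 (φ=240.0°): x'=0.0444, y'=-0.1178
  e−x'=0.0556;  (l²−L²−(e−x')²−y'²−z²)/2L = 0.0288
  √(A²+B²)=0.3076;  θ3 = -1.3891+1.4769 ≈ 0.0877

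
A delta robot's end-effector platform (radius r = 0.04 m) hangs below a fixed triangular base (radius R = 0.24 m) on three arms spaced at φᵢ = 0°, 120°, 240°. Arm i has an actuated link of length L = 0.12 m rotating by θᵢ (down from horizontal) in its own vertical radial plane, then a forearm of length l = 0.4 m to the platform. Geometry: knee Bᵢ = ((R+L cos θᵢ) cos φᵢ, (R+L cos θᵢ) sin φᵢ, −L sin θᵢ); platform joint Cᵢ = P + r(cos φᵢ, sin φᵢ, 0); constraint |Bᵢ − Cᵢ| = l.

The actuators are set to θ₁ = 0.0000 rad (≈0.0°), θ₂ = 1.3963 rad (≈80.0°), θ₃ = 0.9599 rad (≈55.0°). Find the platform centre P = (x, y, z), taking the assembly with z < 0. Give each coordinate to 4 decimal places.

φ1=0.0°: virtual centre (0.3200, 0.0000, 0.0000), radius l
φ2=120.0°: virtual centre (-0.1104, 0.1912, -0.1182), radius l
φ3=240.0°: virtual centre (-0.1344, -0.2328, -0.0983), radius l
subtract pairs → two planes through P
[-0.8608 0.3825 -0.2364]·P = -0.0397;  [-0.9088 -0.4656 -0.1966]·P = -0.0205
det = 0.7485;  x = 0.0351+-0.2475z,  y = -0.0246+0.0609z
sphere 1 gives Az²+Bz+C=0 with A=1.0650, B=0.1380, C=-0.0782;  B²−4AC=0.3524;  roots -0.3435, 0.2139;  negative root z = -0.3435
x = 0.1202, y = -0.0455

(0.1202, -0.0455, -0.3435)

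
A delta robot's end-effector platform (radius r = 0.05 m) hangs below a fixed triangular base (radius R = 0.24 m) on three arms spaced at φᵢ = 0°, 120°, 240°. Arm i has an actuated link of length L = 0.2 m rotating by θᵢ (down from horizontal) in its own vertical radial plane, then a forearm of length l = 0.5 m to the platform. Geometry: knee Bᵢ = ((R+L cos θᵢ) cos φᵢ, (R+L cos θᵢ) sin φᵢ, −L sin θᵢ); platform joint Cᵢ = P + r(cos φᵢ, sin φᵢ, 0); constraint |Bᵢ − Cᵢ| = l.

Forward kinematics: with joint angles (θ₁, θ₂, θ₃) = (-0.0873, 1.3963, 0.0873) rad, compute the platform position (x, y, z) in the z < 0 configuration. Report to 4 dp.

(0.1393, -0.2035, -0.3648)

centre 1 = (0.3892·cos0.0°, 0.3892·sin0.0°, 0.0174) = (0.3892, 0.0000, 0.0174)
φ2=120.0°: virtual centre (-0.1124, 0.1946, -0.1970), radius l
φ3=240.0°: virtual centre (-0.1946, -0.3371, -0.0174), radius l
eliminate P² terms by subtracting sphere 1 from 2 and 3
linear system: -1.0032x+0.3892y = -0.0625−-0.4288z; -1.1677x+-0.6742y = 0.0000−-0.0698z
det = 1.1308;  x = 0.0373+-0.2796z,  y = -0.0646+0.3809z
quadratic in z: (1.2233)z²+(0.1128)z+(-0.1216)=0, √Δ=0.7797 → z ∈ {-0.3648, 0.2726}; z = -0.3648 (taking z<0)
x = 0.1393, y = -0.2035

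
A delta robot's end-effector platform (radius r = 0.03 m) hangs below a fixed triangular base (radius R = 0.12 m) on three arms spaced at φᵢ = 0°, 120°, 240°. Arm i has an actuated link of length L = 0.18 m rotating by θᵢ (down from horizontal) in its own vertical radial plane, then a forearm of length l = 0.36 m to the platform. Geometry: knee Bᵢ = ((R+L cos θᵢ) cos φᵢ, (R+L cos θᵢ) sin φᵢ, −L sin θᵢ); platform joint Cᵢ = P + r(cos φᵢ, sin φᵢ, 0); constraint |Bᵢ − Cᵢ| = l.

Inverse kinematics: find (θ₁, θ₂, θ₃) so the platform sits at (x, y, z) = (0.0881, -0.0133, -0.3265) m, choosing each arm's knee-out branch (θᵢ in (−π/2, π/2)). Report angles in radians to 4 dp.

arm 1 (φ=0.0°): x'=0.0881, y'=-0.0133
  A cos θ + B sin θ = C:  0.0019·cos θ + -0.3265·sin θ = -0.0266
  θ1 = atan2(B,A) + arccos(C/0.3265) = 0.0874
arm 2 (φ=120.0°): x'=-0.0556, y'=-0.0696
  e−x'=0.1456;  (l²−L²−(e−x')²−y'²−z²)/2L = -0.0985
  θ2 = atan2(B,A) + arccos(C/0.3575) = 0.6984
rotate P by −φ3: (-0.0325, 0.0829, -0.3265)
  e−x'=0.1225;  (l²−L²−(e−x')²−y'²−z²)/2L = -0.0869
  γ=atan2(-0.3265,0.1225)=-1.2118;  ψ=arccos(-0.2493)=1.8227;  θ3=γ+ψ≈0.6110

θ₁ = 0.0874, θ₂ = 0.6984, θ₃ = 0.6110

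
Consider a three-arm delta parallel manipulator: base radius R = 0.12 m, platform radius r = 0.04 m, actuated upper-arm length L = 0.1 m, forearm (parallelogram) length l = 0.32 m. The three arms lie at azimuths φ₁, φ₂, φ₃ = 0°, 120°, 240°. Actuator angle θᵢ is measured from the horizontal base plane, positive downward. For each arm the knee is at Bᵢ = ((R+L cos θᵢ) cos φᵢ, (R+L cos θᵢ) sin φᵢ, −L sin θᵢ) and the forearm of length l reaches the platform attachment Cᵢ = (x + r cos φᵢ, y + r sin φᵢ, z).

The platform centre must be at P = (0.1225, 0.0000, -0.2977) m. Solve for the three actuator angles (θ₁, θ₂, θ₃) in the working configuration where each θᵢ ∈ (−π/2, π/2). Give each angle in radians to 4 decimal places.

θ₁ = -0.1745, θ₂ = 0.8723, θ₃ = 0.8723

rotate P by −φ1: (0.1225, 0.0000, -0.2977)
  A=-0.0425, B=-0.2977, C=(l²−L²−A²−y'²−z²)/(2L)=0.0098
  γ=atan2(-0.2977,-0.0425)=-1.7126;  ψ=arccos(0.0327)=1.5381;  θ1=γ+ψ≈-0.1745
φ2=120.0° → target in arm frame (-0.0612, -0.1061)
  A cos θ + B sin θ = C:  0.1412·cos θ + -0.2977·sin θ = -0.1372
  √(A²+B²)=0.3295;  θ2 = -1.1278+2.0001 ≈ 0.8723
rotate P by −φ3: (-0.0613, 0.1061, -0.2977)
  A=0.1413, B=-0.2977, C=(l²−L²−A²−y'²−z²)/(2L)=-0.1372
  γ=atan2(-0.2977,0.1413)=-1.1278;  ψ=arccos(-0.4162)=2.0001;  θ3=γ+ψ≈0.8723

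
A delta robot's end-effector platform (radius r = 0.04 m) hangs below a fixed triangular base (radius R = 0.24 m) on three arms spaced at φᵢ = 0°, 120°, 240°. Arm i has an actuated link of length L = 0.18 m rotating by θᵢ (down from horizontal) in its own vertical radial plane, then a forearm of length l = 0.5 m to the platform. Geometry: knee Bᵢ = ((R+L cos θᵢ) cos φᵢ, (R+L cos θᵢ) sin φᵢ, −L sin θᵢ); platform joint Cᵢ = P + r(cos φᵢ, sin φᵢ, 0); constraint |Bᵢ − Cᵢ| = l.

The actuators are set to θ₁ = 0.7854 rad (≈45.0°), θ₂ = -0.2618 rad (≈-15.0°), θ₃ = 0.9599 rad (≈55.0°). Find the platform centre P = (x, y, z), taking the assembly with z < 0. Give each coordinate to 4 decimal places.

(-0.0578, 0.1549, -0.4060)

φ1=0.0°: virtual centre (0.3273, 0.0000, -0.1273), radius l
φ2=120.0°: virtual centre (-0.1869, 0.3238, 0.0466), radius l
arm 3 at φ=240.0°: (R−r)+L cos θ3 = 0.3032;  O3 = (-0.1516, -0.2626, -0.1474)
eliminate P² terms by subtracting sphere 1 from 2 and 3
[-1.0284 0.6476 0.3477]·P = 0.0186;  [-0.9578 -0.5252 -0.0403]·P = -0.0096
det = 1.1604;  x = -0.0031+0.1349z,  y = 0.0239+-0.3228z
sphere 1 gives Az²+Bz+C=0 with A=1.1224, B=0.1500, C=-0.1241;  B²−4AC=0.5796;  roots -0.4060, 0.2723;  negative root z = -0.4060
x = -0.0578, y = 0.1549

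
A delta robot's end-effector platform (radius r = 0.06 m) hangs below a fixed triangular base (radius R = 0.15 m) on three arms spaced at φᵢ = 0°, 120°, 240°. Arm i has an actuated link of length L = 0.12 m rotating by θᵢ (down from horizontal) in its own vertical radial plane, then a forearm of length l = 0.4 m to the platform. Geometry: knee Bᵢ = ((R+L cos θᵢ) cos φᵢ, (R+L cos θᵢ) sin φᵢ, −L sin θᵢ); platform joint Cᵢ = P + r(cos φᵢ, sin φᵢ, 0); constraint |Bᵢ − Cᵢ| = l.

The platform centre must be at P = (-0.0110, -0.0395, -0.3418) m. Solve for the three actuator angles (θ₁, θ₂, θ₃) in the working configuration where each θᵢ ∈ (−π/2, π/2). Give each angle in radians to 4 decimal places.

arm 1 (φ=0.0°): x'=-0.0110, y'=-0.0395
  A=0.1010, B=-0.3418, C=(l²−L²−A²−y'²−z²)/(2L)=0.0709
  √(A²+B²)=0.3564;  θ1 = -1.2835+1.3706 ≈ 0.0871
rotate P by −φ2: (-0.0287, 0.0293, -0.3418)
  e−x'=0.1187;  (l²−L²−(e−x')²−y'²−z²)/2L = 0.0576
  γ=atan2(-0.3418,0.1187)=-1.2365;  ψ=arccos(0.1592)=1.4109;  θ2=γ+ψ≈0.1744
rotate P by −φ3: (0.0397, 0.0102, -0.3418)
  A cos θ + B sin θ = C:  0.0503·cos θ + -0.3418·sin θ = 0.1089
  θ3 = atan2(B,A) + arccos(C/0.3455) = -0.1746

θ₁ = 0.0871, θ₂ = 0.1744, θ₃ = -0.1746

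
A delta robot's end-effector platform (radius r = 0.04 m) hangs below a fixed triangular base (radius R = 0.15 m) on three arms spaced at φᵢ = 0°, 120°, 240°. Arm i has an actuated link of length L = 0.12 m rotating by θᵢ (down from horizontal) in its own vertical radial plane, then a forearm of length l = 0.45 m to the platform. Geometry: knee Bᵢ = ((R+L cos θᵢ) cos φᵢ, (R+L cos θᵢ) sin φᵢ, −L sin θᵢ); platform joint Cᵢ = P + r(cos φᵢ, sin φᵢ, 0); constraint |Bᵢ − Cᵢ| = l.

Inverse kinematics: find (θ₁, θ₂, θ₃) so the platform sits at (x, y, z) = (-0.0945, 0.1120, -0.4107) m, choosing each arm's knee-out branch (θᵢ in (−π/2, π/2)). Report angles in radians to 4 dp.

arm 1 (φ=0.0°): x'=-0.0945, y'=0.1120
  A=0.2045, B=-0.4107, C=(l²−L²−A²−y'²−z²)/(2L)=-0.1456
  √(A²+B²)=0.4588;  θ1 = -1.1088+1.8937 ≈ 0.7849
arm 2 (φ=120.0°): x'=0.1442, y'=0.0258
  e−x'=-0.0342;  (l²−L²−(e−x')²−y'²−z²)/2L = 0.0733
  γ=atan2(-0.4107,-0.0342)=-1.6540;  ψ=arccos(0.1778)=1.3921;  θ2=γ+ψ≈-0.2619
φ3=240.0° → target in arm frame (-0.0497, -0.1378)
  e−x'=0.1597;  (l²−L²−(e−x')²−y'²−z²)/2L = -0.1046
  θ3 = atan2(B,A) + arccos(C/0.4407) = 0.6105

θ₁ = 0.7849, θ₂ = -0.2619, θ₃ = 0.6105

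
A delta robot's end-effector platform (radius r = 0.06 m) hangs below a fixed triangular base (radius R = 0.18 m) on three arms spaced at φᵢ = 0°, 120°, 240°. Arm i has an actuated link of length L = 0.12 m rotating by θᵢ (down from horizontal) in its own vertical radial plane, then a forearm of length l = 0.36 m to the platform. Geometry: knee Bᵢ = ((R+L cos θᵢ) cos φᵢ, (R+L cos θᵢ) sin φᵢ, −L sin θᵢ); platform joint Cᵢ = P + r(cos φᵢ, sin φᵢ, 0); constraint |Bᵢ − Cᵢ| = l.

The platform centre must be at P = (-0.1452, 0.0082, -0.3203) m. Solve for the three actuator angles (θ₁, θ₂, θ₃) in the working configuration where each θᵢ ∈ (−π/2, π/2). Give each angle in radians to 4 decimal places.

θ₁ = 1.3091, θ₂ = 0.1744, θ₃ = 0.2613

rotate P by −φ1: (-0.1452, 0.0082, -0.3203)
  A=0.2652, B=-0.3203, C=(l²−L²−A²−y'²−z²)/(2L)=-0.2408
  θ1 = atan2(B,A) + arccos(C/0.4158) = 1.3091
arm 2 (φ=120.0°): x'=0.0797, y'=0.1216
  A=0.0403, B=-0.3203, C=(l²−L²−A²−y'²−z²)/(2L)=-0.0159
  √(A²+B²)=0.3228;  θ2 = -1.4456+1.6200 ≈ 0.1744
arm 3 (φ=240.0°): x'=0.0655, y'=-0.1298
  e−x'=0.0545;  (l²−L²−(e−x')²−y'²−z²)/2L = -0.0301
  θ3 = atan2(B,A) + arccos(C/0.3249) = 0.2613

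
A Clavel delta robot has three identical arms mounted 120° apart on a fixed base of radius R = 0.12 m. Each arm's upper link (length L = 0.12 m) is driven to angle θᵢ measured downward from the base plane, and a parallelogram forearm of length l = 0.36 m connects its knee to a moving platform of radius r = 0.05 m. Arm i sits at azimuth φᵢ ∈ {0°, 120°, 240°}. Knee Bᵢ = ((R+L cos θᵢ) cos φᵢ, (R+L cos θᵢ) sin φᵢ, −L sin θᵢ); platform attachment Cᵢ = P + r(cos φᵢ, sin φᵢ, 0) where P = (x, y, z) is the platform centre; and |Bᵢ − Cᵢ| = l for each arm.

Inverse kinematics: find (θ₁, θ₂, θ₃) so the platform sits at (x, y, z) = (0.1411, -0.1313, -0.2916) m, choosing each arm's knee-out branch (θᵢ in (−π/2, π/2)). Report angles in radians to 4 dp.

θ₁ = -0.3487, θ₂ = 1.1349, θ₃ = 0.1749

rotate P by −φ1: (0.1411, -0.1313, -0.2916)
  e−x'=-0.0711;  (l²−L²−(e−x')²−y'²−z²)/2L = 0.0328
  θ1 = atan2(B,A) + arccos(C/0.3001) = -0.3487
rotate P by −φ2: (-0.1843, -0.0565, -0.2916)
  A cos θ + B sin θ = C:  0.2543·cos θ + -0.2916·sin θ = -0.1570
  √(A²+B²)=0.3869;  θ2 = -0.8537+1.9886 ≈ 1.1349
rotate P by −φ3: (0.0432, 0.1878, -0.2916)
  A cos θ + B sin θ = C:  0.0268·cos θ + -0.2916·sin θ = -0.0243
  √(A²+B²)=0.2928;  θ3 = -1.4790+1.6539 ≈ 0.1749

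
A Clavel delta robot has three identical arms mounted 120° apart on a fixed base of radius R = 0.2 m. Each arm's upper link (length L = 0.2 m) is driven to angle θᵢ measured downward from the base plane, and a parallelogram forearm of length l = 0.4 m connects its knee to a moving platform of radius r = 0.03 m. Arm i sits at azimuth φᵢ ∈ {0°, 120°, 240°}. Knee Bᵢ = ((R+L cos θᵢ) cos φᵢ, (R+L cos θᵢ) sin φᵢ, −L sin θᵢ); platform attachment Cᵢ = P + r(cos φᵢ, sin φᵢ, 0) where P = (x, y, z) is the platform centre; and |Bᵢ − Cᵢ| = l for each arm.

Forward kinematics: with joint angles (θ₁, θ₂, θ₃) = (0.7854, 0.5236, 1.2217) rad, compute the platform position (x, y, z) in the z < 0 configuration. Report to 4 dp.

(0.0204, 0.1064, -0.3944)

φ1=0.0°: virtual centre (0.3114, 0.0000, -0.1414), radius l
φ2=120.0°: virtual centre (-0.1716, 0.2972, -0.1000), radius l
φ3=240.0°: virtual centre (-0.1192, -0.2065, -0.1879), radius l
eliminate P² terms by subtracting sphere 1 from 2 and 3
plane₁₂: -0.9660x+0.5944y+0.0828z = 0.0108
Cramer: x(z) = 0.0113-0.0232z;  y(z) = 0.0365-0.1770z
into |P−O₁|² = l²: 1.0319z² + 0.2838z + -0.0486 = 0;  Δ = 0.2811;  z = -0.3944 or 0.1194 → z<0 root = -0.3944
x = 0.0204, y = 0.1064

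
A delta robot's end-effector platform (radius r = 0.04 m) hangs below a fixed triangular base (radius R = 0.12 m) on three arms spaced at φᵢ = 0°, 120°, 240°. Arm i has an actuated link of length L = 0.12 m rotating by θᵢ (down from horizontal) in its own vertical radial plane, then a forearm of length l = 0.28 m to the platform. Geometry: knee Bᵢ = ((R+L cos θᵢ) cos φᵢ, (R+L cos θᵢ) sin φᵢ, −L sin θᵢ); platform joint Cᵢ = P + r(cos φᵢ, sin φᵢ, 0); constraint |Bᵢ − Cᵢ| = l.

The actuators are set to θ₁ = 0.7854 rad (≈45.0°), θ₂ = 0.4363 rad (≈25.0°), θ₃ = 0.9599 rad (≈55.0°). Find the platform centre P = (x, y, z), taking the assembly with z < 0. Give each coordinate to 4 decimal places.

(-0.0095, 0.0585, -0.2960)

centre 1 = (0.1649·cos0.0°, 0.1649·sin0.0°, -0.0849) = (0.1649, 0.0000, -0.0849)
arm 2 at φ=120.0°: (R−r)+L cos θ2 = 0.1888;  centre 2 = (-0.0944, 0.1635, -0.0507)
arm 3 at φ=240.0°: (R−r)+L cos θ3 = 0.1488;  centre 3 = (-0.0744, -0.1289, -0.0983)
|centre ₂|²−|centre ₁|² = 0.0038;  |centre ₃|²−|centre ₁|² = -0.0026
[-0.5185 0.3269 0.0683]·P = 0.0038;  [-0.4785 -0.2578 -0.0269]·P = -0.0026
Cramer: x(z) = -0.0005+0.0304z;  y(z) = 0.0109-0.1607z
quadratic in z: (1.0267)z²+(0.1562)z+(-0.0437)=0, √Δ=0.4517 → z ∈ {-0.2960, 0.1439}; z = -0.2960 (taking z<0)
x = -0.0095, y = 0.0585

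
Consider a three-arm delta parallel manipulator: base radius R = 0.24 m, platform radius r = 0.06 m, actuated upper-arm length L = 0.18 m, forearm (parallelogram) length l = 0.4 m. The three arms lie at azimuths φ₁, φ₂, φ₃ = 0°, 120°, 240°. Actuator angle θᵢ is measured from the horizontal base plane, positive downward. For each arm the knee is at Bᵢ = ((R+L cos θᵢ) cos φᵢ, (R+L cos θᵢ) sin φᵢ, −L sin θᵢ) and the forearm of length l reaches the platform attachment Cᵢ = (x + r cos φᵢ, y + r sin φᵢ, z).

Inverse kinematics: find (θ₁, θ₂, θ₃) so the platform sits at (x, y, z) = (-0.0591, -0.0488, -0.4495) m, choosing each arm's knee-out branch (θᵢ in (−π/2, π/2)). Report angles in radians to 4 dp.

φ1=0.0° → target in arm frame (-0.0591, -0.0488)
  A=0.2391, B=-0.4495, C=(l²−L²−A²−y'²−z²)/(2L)=-0.3722
  √(A²+B²)=0.5091;  θ1 = -1.0819+2.3907 ≈ 1.3088
φ2=120.0° → target in arm frame (-0.0127, 0.0756)
  A cos θ + B sin θ = C:  0.1927·cos θ + -0.4495·sin θ = -0.3258
  θ2 = atan2(B,A) + arccos(C/0.4891) = 1.1342
rotate P by −φ3: (0.0718, -0.0268, -0.4495)
  A=0.1082, B=-0.4495, C=(l²−L²−A²−y'²−z²)/(2L)=-0.2413
  γ=atan2(-0.4495,0.1082)=-1.3346;  ψ=arccos(-0.5219)=2.1199;  θ3=γ+ψ≈0.7853

θ₁ = 1.3088, θ₂ = 1.1342, θ₃ = 0.7853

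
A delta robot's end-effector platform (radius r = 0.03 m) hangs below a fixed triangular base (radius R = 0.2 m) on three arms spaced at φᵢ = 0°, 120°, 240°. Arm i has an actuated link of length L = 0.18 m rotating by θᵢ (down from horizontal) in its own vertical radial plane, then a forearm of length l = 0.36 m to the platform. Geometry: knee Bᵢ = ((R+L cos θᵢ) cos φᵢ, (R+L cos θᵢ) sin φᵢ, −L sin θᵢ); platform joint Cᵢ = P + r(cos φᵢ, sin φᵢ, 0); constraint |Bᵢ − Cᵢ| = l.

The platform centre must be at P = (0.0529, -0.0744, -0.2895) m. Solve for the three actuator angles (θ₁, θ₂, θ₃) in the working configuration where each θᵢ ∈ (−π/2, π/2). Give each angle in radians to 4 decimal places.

θ₁ = 0.4365, θ₂ = 1.1343, θ₃ = 0.5234

arm 1 (φ=0.0°): x'=0.0529, y'=-0.0744
  A cos θ + B sin θ = C:  0.1171·cos θ + -0.2895·sin θ = -0.0163
  γ=atan2(-0.2895,0.1171)=-1.1864;  ψ=arccos(-0.0521)=1.6229;  θ1=γ+ψ≈0.4365
arm 2 (φ=120.0°): x'=-0.0909, y'=-0.0086
  A=0.2609, B=-0.2895, C=(l²−L²−A²−y'²−z²)/(2L)=-0.1521
  √(A²+B²)=0.3897;  θ2 = -0.8373+1.9717 ≈ 1.1343
arm 3 (φ=240.0°): x'=0.0380, y'=0.0830
  A cos θ + B sin θ = C:  0.1320·cos θ + -0.2895·sin θ = -0.0304
  √(A²+B²)=0.3182;  θ3 = -1.1429+1.6664 ≈ 0.5234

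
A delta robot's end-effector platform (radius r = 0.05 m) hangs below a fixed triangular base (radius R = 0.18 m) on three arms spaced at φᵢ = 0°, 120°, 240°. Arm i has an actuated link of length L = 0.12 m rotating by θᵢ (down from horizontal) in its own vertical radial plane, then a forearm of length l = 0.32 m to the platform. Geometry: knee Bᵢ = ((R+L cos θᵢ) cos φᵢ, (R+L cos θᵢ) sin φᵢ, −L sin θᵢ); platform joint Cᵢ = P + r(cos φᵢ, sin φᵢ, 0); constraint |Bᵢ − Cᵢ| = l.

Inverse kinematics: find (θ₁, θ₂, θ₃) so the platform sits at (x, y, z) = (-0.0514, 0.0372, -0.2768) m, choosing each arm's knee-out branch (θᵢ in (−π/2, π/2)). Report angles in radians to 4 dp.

rotate P by −φ1: (-0.0514, 0.0372, -0.2768)
  e−x'=0.1814;  (l²−L²−(e−x')²−y'²−z²)/2L = -0.0955
  θ1 = atan2(B,A) + arccos(C/0.3309) = 0.8727
arm 2 (φ=120.0°): x'=0.0579, y'=0.0259
  A=0.0721, B=-0.2768, C=(l²−L²−A²−y'²−z²)/(2L)=0.0230
  θ2 = atan2(B,A) + arccos(C/0.2860) = 0.1743
rotate P by −φ3: (-0.0065, -0.0631, -0.2768)
  A cos θ + B sin θ = C:  0.1365·cos θ + -0.2768·sin θ = -0.0468
  √(A²+B²)=0.3086;  θ3 = -1.1126+1.7231 ≈ 0.6105

θ₁ = 0.8727, θ₂ = 0.1743, θ₃ = 0.6105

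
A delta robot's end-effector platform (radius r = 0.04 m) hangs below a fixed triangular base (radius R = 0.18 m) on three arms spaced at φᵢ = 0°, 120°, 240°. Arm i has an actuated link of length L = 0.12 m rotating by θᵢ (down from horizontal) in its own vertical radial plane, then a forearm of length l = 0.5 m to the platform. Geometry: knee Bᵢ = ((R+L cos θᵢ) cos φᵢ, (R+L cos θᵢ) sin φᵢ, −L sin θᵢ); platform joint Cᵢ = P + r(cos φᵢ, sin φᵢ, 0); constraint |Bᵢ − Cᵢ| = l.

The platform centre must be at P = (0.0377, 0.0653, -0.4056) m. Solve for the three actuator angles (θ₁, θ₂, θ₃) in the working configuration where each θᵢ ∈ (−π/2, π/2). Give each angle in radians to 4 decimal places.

φ1=0.0° → target in arm frame (0.0377, 0.0653)
  e−x'=0.1023;  (l²−L²−(e−x')²−y'²−z²)/2L = 0.2348
  √(A²+B²)=0.4183;  θ1 = -1.3237+0.9747 ≈ -0.3490
rotate P by −φ2: (0.0377, -0.0653, -0.4056)
  e−x'=0.1023;  (l²−L²−(e−x')²−y'²−z²)/2L = 0.2348
  θ2 = atan2(B,A) + arccos(C/0.4183) = -0.3490
φ3=240.0° → target in arm frame (-0.0754, 0.0000)
  A cos θ + B sin θ = C:  0.2154·cos θ + -0.4056·sin θ = 0.1029
  γ=atan2(-0.4056,0.2154)=-1.0826;  ψ=arccos(0.2240)=1.3449;  θ3=γ+ψ≈0.2623

θ₁ = -0.3490, θ₂ = -0.3490, θ₃ = 0.2623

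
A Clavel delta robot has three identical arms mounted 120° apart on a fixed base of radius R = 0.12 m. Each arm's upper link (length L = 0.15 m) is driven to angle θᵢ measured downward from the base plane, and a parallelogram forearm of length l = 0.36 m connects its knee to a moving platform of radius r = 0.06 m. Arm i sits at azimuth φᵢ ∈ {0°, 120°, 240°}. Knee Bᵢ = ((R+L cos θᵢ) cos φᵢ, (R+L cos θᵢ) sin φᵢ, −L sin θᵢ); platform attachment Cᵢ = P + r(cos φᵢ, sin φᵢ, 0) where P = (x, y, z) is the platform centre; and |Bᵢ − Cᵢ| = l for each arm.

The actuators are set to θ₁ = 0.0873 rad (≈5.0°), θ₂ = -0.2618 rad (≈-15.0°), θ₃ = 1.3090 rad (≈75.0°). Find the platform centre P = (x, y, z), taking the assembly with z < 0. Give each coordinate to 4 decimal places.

(0.0855, 0.2261, -0.2643)

φ1=0.0°: virtual centre (0.2094, 0.0000, -0.0131), radius l
O2 = (0.2049·cos120.0°, 0.2049·sin120.0°, 0.0388) = (-0.1024, 0.1774, 0.0388)
φ3=240.0°: virtual centre (-0.0494, -0.0856, -0.1449), radius l
|O₂|²−|O₁|² = -0.0005;  |O₃|²−|O₁|² = -0.0133
plane₁₂: -0.6237x+0.3549y+0.1038z = -0.0005
Cramer: x(z) = 0.0165-0.2609z;  y(z) = 0.0275-0.7511z
into |P−O₁|² = l²: 1.6322z² + 0.0855z + -0.0915 = 0;  Δ = 0.6044;  z = -0.2643 or 0.2120 → z<0 root = -0.2643
x = 0.0855, y = 0.2261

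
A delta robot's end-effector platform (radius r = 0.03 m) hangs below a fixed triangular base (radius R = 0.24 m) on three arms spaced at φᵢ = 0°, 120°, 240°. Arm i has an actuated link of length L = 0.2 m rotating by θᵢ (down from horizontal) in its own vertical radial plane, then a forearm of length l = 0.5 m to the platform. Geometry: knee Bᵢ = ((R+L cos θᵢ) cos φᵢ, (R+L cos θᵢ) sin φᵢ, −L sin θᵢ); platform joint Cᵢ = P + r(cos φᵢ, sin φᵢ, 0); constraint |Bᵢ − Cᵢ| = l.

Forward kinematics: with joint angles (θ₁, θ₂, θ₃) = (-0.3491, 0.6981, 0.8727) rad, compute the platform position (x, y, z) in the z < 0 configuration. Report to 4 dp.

O1 = (0.3979·cos0.0°, 0.3979·sin0.0°, 0.0684) = (0.3979, 0.0000, 0.0684)
arm 2 at φ=120.0°: e+L cos θ2 = 0.3632;  O2 = (-0.1816, 0.3146, -0.1286)
O3 = (0.3386·cos240.0°, 0.3386·sin240.0°, -0.1532) = (-0.1693, -0.2932, -0.1532)
|O₂|²−|O₁|² = -0.0146;  |O₃|²−|O₁|² = -0.0249
plane₁₂: -1.1591x+0.6291y+-0.3939z = -0.0146
Cramer: x(z) = 0.0174-0.3659z;  y(z) = 0.0089-0.0480z
into |P−O₁|² = l²: 1.1362z² + 0.1408z + -0.1004 = 0;  Δ = 0.4763;  z = -0.3657 or 0.2417 → z<0 root = -0.3657
x = 0.1512, y = 0.0264

(0.1512, 0.0264, -0.3657)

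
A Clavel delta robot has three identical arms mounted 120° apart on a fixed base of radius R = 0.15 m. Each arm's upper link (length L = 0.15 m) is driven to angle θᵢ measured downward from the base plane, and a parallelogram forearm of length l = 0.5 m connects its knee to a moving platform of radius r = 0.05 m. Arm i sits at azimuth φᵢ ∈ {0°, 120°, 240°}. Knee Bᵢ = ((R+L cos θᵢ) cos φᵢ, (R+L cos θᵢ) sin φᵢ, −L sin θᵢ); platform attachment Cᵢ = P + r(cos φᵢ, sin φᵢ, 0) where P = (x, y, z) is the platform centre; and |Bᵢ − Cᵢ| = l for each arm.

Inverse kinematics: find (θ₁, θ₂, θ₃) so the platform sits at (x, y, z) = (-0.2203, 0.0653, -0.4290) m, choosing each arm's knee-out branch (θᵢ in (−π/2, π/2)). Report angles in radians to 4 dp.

rotate P by −φ1: (-0.2203, 0.0653, -0.4290)
  A cos θ + B sin θ = C:  0.3203·cos θ + -0.4290·sin θ = -0.2113
  γ=atan2(-0.4290,0.3203)=-0.9295;  ψ=arccos(-0.3947)=1.9766;  θ1=γ+ψ≈1.0471
φ2=120.0° → target in arm frame (0.1667, 0.1581)
  e−x'=-0.0667;  (l²−L²−(e−x')²−y'²−z²)/2L = 0.0467
  γ=atan2(-0.4290,-0.0667)=-1.7250;  ψ=arccos(0.1075)=1.4631;  θ2=γ+ψ≈-0.2620
rotate P by −φ3: (0.0536, -0.2234, -0.4290)
  A cos θ + B sin θ = C:  0.0464·cos θ + -0.4290·sin θ = -0.0287
  γ=atan2(-0.4290,0.0464)=-1.4631;  ψ=arccos(-0.0666)=1.6374;  θ3=γ+ψ≈0.1744

θ₁ = 1.0471, θ₂ = -0.2620, θ₃ = 0.1744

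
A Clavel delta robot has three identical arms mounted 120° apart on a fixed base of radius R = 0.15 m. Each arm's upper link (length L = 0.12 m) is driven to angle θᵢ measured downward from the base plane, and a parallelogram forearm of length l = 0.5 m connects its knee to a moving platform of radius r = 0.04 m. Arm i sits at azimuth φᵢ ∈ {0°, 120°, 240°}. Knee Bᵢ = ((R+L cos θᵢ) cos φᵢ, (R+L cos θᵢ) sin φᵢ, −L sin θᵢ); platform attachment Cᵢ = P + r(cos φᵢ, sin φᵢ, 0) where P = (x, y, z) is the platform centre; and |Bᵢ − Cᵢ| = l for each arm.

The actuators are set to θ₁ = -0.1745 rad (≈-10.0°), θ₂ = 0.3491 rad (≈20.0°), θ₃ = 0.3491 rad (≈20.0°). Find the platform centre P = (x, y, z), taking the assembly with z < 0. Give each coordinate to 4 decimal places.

(0.0853, 0.0000, -0.4583)

arm 1 at φ=0.0°: e+L cos θ1 = 0.2282;  centre 1 = (0.2282, 0.0000, 0.0208)
φ2=120.0°: virtual centre (-0.1114, 0.1929, -0.0410), radius l
φ3=240.0°: virtual centre (-0.1114, -0.1929, -0.0410), radius l
subtract pairs → two planes through P
plane₁₂: -0.6791x+0.3858y+-0.1238z = -0.0012
det = 0.5241;  x = 0.0018+-0.1822z,  y = 0.0000+0.0000z
into |P−centre ₁|² = l²: 1.0332z² + 0.0409z + -0.1983 = 0;  Δ = 0.8212;  z = -0.4583 or 0.4188 → z<0 root = -0.4583
x = 0.0853, y = 0.0000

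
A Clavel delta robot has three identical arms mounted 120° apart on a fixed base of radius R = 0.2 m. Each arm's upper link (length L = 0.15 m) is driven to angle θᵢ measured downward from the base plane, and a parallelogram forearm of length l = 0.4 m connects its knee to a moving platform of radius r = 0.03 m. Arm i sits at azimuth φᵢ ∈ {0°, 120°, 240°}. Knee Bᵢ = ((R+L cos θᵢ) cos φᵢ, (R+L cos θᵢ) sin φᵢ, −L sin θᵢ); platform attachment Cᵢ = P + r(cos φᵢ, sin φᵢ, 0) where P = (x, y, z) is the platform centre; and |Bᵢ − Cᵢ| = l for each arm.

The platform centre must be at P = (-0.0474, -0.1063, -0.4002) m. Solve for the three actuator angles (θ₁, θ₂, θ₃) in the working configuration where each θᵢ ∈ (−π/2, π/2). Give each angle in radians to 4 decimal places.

φ1=0.0° → target in arm frame (-0.0474, -0.1063)
  A=0.2174, B=-0.4002, C=(l²−L²−A²−y'²−z²)/(2L)=-0.2707
  θ1 = atan2(B,A) + arccos(C/0.4554) = 1.1342
φ2=120.0° → target in arm frame (-0.0684, 0.0942)
  A cos θ + B sin θ = C:  0.2384·cos θ + -0.4002·sin θ = -0.2945
  γ=atan2(-0.4002,0.2384)=-1.0336;  ψ=arccos(-0.6322)=2.2552;  θ2=γ+ψ≈1.2216
rotate P by −φ3: (0.1158, 0.0121, -0.4002)
  A cos θ + B sin θ = C:  0.0542·cos θ + -0.4002·sin θ = -0.0858
  √(A²+B²)=0.4039;  θ3 = -1.4361+1.7850 ≈ 0.3489

θ₁ = 1.1342, θ₂ = 1.2216, θ₃ = 0.3489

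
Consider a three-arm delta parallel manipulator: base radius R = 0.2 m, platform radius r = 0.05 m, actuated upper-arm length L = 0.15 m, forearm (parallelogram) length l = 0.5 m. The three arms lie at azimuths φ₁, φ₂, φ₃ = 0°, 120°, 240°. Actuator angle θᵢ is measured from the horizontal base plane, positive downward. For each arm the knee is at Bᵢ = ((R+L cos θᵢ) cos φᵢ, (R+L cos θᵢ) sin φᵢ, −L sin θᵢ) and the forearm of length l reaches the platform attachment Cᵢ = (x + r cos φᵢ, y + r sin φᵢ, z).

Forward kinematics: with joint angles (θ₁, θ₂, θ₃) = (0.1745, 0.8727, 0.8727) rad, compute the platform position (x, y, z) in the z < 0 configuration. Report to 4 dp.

(0.1227, 0.0000, -0.4944)

φ1=0.0°: virtual centre (0.2977, 0.0000, -0.0260), radius l
S2 = (0.2464·cos120.0°, 0.2464·sin120.0°, -0.1149) = (-0.1232, 0.2134, -0.1149)
arm 3 at φ=240.0°: (R−r)+L cos θ3 = 0.2464;  S3 = (-0.1232, -0.2134, -0.1149)
|S₂|²−|S₁|² = -0.0154;  |S₃|²−|S₁|² = -0.0154
[-0.8419 0.4268 -0.1777]·P = -0.0154;  [-0.8419 -0.4268 -0.1777]·P = -0.0154
det = 0.7186;  x = 0.0183+-0.2111z,  y = 0.0000+0.0000z
quadratic in z: (1.0446)z²+(0.1701)z+(-0.1712)=0, √Δ=0.8628 → z ∈ {-0.4944, 0.3316}; z = -0.4944 (taking z<0)
x = 0.1227, y = 0.0000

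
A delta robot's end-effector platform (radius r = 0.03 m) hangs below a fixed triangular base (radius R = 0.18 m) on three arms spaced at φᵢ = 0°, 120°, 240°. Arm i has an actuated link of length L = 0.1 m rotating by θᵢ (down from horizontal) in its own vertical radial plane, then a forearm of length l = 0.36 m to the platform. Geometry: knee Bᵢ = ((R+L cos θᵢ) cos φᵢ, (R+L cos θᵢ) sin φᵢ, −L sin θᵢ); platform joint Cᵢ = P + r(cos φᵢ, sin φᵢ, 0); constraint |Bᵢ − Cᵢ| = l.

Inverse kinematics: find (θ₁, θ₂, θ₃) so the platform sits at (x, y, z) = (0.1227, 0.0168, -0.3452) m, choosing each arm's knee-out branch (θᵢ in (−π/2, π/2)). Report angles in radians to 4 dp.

φ1=0.0° → target in arm frame (0.1227, 0.0168)
  e−x'=0.0273;  (l²−L²−(e−x')²−y'²−z²)/2L = -0.0030
  γ=atan2(-0.3452,0.0273)=-1.4919;  ψ=arccos(-0.0085)=1.5793;  θ1=γ+ψ≈0.0874
φ2=120.0° → target in arm frame (-0.0468, -0.1147)
  A cos θ + B sin θ = C:  0.1968·cos θ + -0.3452·sin θ = -0.2572
  γ=atan2(-0.3452,0.1968)=-1.0526;  ψ=arccos(-0.6473)=2.2748;  θ2=γ+ψ≈1.2222
φ3=240.0° → target in arm frame (-0.0759, 0.0979)
  e−x'=0.2259;  (l²−L²−(e−x')²−y'²−z²)/2L = -0.3009
  γ=atan2(-0.3452,0.2259)=-0.9913;  ψ=arccos(-0.7293)=2.3880;  θ3=γ+ψ≈1.3967

θ₁ = 0.0874, θ₂ = 1.2222, θ₃ = 1.3967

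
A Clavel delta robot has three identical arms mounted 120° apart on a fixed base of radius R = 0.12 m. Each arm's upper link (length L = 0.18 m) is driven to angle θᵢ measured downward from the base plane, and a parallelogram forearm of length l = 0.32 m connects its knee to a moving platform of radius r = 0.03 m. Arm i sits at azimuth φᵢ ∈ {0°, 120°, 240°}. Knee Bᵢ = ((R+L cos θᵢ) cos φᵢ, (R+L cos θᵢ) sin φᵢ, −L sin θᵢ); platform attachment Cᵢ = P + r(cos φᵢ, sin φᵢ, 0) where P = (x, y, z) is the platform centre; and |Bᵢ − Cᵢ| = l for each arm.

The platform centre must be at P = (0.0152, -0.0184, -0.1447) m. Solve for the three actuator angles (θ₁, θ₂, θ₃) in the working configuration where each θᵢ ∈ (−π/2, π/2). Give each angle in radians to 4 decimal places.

θ₁ = -0.3493, θ₂ = 0.0876, θ₃ = -0.2621

arm 1 (φ=0.0°): x'=0.0152, y'=-0.0184
  A=0.0748, B=-0.1447, C=(l²−L²−A²−y'²−z²)/(2L)=0.1198
  √(A²+B²)=0.1629;  θ1 = -1.0937+0.7444 ≈ -0.3493
φ2=120.0° → target in arm frame (-0.0235, -0.0040)
  e−x'=0.1135;  (l²−L²−(e−x')²−y'²−z²)/2L = 0.1004
  √(A²+B²)=0.1839;  θ2 = -0.9055+0.9931 ≈ 0.0876
rotate P by −φ3: (0.0083, 0.0224, -0.1447)
  A cos θ + B sin θ = C:  0.0817·cos θ + -0.1447·sin θ = 0.1164
  γ=atan2(-0.1447,0.0817)=-1.0570;  ψ=arccos(0.7004)=0.7949;  θ3=γ+ψ≈-0.2621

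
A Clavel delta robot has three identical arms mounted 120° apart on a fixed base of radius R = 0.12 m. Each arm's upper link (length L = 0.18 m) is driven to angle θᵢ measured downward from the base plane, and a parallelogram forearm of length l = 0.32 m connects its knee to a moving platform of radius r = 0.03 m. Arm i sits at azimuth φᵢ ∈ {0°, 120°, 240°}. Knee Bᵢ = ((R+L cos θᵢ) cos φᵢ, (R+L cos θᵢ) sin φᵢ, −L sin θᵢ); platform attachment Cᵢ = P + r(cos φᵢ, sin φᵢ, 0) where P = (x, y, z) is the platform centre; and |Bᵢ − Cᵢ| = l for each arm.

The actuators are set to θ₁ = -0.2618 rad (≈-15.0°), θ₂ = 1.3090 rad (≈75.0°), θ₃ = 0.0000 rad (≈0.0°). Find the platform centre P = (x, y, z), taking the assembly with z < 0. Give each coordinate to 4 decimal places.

(0.1078, -0.1484, -0.1901)

arm 1 at φ=0.0°: e+L cos θ1 = 0.2639;  S1 = (0.2639, 0.0000, 0.0466)
φ2=120.0°: virtual centre (-0.0683, 0.1183, -0.1739), radius l
arm 3 at φ=240.0°: e+L cos θ3 = 0.2700;  S3 = (-0.1350, -0.2338, 0.0000)
subtract pairs → two planes through P
plane₁₂: -0.6643x+0.2366y+-0.4409z = -0.0229
Cramer: x(z) = 0.0209-0.4570z;  y(z) = -0.0381+0.5804z
quadratic in z: (1.5457)z²+(0.0847)z+(-0.0398)=0, √Δ=0.5030 → z ∈ {-0.1901, 0.1353}; z = -0.1901 (taking z<0)
x = 0.1078, y = -0.1484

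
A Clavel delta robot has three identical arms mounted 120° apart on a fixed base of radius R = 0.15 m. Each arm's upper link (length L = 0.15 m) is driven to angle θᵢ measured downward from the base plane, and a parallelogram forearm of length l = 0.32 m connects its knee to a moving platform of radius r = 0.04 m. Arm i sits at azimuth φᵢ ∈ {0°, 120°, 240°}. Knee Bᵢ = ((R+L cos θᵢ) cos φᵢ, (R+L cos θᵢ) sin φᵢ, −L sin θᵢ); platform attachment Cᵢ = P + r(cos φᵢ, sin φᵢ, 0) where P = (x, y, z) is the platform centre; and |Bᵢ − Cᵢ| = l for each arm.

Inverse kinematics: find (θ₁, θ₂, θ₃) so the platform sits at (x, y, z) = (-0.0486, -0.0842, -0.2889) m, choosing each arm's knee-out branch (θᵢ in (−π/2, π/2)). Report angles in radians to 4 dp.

θ₁ = 0.8726, θ₂ = 0.8727, θ₃ = 0.0872

φ1=0.0° → target in arm frame (-0.0486, -0.0842)
  e−x'=0.1586;  (l²−L²−(e−x')²−y'²−z²)/2L = -0.1194
  γ=atan2(-0.2889,0.1586)=-1.0687;  ψ=arccos(-0.3622)=1.9414;  θ1=γ+ψ≈0.8726
rotate P by −φ2: (-0.0486, 0.0842, -0.2889)
  A=0.1586, B=-0.2889, C=(l²−L²−A²−y'²−z²)/(2L)=-0.1194
  √(A²+B²)=0.3296;  θ2 = -1.0687+1.9414 ≈ 0.8727
φ3=240.0° → target in arm frame (0.0972, 0.0000)
  A cos θ + B sin θ = C:  0.0128·cos θ + -0.2889·sin θ = -0.0124
  θ3 = atan2(B,A) + arccos(C/0.2892) = 0.0872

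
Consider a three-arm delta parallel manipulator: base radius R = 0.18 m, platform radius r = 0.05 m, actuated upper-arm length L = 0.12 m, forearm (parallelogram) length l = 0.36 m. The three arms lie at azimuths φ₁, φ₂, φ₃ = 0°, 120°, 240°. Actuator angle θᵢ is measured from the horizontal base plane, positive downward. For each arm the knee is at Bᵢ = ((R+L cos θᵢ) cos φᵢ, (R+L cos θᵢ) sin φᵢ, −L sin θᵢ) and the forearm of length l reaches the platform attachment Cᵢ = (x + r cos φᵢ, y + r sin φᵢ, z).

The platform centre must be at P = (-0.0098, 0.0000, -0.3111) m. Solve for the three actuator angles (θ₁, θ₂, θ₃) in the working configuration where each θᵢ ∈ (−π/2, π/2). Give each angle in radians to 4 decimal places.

arm 1 (φ=0.0°): x'=-0.0098, y'=0.0000
  A cos θ + B sin θ = C:  0.1398·cos θ + -0.3111·sin θ = -0.0047
  √(A²+B²)=0.3411;  θ1 = -1.1485+1.5846 ≈ 0.4361
arm 2 (φ=120.0°): x'=0.0049, y'=0.0085
  e−x'=0.1251;  (l²−L²−(e−x')²−y'²−z²)/2L = 0.0112
  γ=atan2(-0.3111,0.1251)=-1.1885;  ψ=arccos(0.0335)=1.5373;  θ2=γ+ψ≈0.3488
φ3=240.0° → target in arm frame (0.0049, -0.0085)
  e−x'=0.1251;  (l²−L²−(e−x')²−y'²−z²)/2L = 0.0112
  γ=atan2(-0.3111,0.1251)=-1.1885;  ψ=arccos(0.0335)=1.5373;  θ3=γ+ψ≈0.3488

θ₁ = 0.4361, θ₂ = 0.3488, θ₃ = 0.3488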